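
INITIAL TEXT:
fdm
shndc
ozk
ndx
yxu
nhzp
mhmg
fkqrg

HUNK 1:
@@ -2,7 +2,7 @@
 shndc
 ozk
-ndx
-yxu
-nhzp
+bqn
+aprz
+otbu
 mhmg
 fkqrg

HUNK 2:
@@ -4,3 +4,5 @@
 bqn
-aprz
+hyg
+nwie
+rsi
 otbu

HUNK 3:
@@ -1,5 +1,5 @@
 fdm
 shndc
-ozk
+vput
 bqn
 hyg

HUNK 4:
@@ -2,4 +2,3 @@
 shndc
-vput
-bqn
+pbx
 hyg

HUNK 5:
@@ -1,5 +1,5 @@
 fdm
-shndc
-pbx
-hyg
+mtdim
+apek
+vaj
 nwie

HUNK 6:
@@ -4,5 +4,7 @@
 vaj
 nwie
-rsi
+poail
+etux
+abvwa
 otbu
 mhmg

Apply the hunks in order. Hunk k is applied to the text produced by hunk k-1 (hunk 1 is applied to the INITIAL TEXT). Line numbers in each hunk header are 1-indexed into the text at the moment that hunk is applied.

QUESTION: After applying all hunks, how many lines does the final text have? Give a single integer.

Answer: 11

Derivation:
Hunk 1: at line 2 remove [ndx,yxu,nhzp] add [bqn,aprz,otbu] -> 8 lines: fdm shndc ozk bqn aprz otbu mhmg fkqrg
Hunk 2: at line 4 remove [aprz] add [hyg,nwie,rsi] -> 10 lines: fdm shndc ozk bqn hyg nwie rsi otbu mhmg fkqrg
Hunk 3: at line 1 remove [ozk] add [vput] -> 10 lines: fdm shndc vput bqn hyg nwie rsi otbu mhmg fkqrg
Hunk 4: at line 2 remove [vput,bqn] add [pbx] -> 9 lines: fdm shndc pbx hyg nwie rsi otbu mhmg fkqrg
Hunk 5: at line 1 remove [shndc,pbx,hyg] add [mtdim,apek,vaj] -> 9 lines: fdm mtdim apek vaj nwie rsi otbu mhmg fkqrg
Hunk 6: at line 4 remove [rsi] add [poail,etux,abvwa] -> 11 lines: fdm mtdim apek vaj nwie poail etux abvwa otbu mhmg fkqrg
Final line count: 11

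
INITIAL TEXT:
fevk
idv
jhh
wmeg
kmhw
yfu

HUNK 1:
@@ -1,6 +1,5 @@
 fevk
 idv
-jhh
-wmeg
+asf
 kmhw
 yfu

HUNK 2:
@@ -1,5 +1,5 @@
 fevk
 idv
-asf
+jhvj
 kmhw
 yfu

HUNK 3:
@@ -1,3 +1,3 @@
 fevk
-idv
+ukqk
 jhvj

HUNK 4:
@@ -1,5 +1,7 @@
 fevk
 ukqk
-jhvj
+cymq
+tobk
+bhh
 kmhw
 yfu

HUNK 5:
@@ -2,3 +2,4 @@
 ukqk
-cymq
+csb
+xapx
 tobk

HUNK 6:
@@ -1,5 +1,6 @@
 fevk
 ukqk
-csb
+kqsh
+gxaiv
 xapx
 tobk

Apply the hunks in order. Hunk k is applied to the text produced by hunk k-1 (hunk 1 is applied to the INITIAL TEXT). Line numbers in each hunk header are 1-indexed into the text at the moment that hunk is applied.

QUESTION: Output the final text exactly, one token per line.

Hunk 1: at line 1 remove [jhh,wmeg] add [asf] -> 5 lines: fevk idv asf kmhw yfu
Hunk 2: at line 1 remove [asf] add [jhvj] -> 5 lines: fevk idv jhvj kmhw yfu
Hunk 3: at line 1 remove [idv] add [ukqk] -> 5 lines: fevk ukqk jhvj kmhw yfu
Hunk 4: at line 1 remove [jhvj] add [cymq,tobk,bhh] -> 7 lines: fevk ukqk cymq tobk bhh kmhw yfu
Hunk 5: at line 2 remove [cymq] add [csb,xapx] -> 8 lines: fevk ukqk csb xapx tobk bhh kmhw yfu
Hunk 6: at line 1 remove [csb] add [kqsh,gxaiv] -> 9 lines: fevk ukqk kqsh gxaiv xapx tobk bhh kmhw yfu

Answer: fevk
ukqk
kqsh
gxaiv
xapx
tobk
bhh
kmhw
yfu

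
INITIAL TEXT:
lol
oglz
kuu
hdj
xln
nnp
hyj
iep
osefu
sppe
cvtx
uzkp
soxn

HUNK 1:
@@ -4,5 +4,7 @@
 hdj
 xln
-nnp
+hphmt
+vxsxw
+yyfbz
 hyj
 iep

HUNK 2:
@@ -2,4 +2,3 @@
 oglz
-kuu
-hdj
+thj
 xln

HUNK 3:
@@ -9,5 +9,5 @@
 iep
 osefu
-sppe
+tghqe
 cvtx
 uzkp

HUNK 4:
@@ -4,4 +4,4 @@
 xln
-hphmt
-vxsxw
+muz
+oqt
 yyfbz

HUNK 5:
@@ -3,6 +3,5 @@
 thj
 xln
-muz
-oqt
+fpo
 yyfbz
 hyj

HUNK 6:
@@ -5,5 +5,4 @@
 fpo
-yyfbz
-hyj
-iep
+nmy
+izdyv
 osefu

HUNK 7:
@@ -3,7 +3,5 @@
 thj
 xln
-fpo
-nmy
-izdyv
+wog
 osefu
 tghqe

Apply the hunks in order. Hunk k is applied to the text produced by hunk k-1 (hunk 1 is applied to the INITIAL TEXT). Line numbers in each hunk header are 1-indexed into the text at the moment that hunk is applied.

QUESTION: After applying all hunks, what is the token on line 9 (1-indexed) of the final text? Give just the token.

Answer: uzkp

Derivation:
Hunk 1: at line 4 remove [nnp] add [hphmt,vxsxw,yyfbz] -> 15 lines: lol oglz kuu hdj xln hphmt vxsxw yyfbz hyj iep osefu sppe cvtx uzkp soxn
Hunk 2: at line 2 remove [kuu,hdj] add [thj] -> 14 lines: lol oglz thj xln hphmt vxsxw yyfbz hyj iep osefu sppe cvtx uzkp soxn
Hunk 3: at line 9 remove [sppe] add [tghqe] -> 14 lines: lol oglz thj xln hphmt vxsxw yyfbz hyj iep osefu tghqe cvtx uzkp soxn
Hunk 4: at line 4 remove [hphmt,vxsxw] add [muz,oqt] -> 14 lines: lol oglz thj xln muz oqt yyfbz hyj iep osefu tghqe cvtx uzkp soxn
Hunk 5: at line 3 remove [muz,oqt] add [fpo] -> 13 lines: lol oglz thj xln fpo yyfbz hyj iep osefu tghqe cvtx uzkp soxn
Hunk 6: at line 5 remove [yyfbz,hyj,iep] add [nmy,izdyv] -> 12 lines: lol oglz thj xln fpo nmy izdyv osefu tghqe cvtx uzkp soxn
Hunk 7: at line 3 remove [fpo,nmy,izdyv] add [wog] -> 10 lines: lol oglz thj xln wog osefu tghqe cvtx uzkp soxn
Final line 9: uzkp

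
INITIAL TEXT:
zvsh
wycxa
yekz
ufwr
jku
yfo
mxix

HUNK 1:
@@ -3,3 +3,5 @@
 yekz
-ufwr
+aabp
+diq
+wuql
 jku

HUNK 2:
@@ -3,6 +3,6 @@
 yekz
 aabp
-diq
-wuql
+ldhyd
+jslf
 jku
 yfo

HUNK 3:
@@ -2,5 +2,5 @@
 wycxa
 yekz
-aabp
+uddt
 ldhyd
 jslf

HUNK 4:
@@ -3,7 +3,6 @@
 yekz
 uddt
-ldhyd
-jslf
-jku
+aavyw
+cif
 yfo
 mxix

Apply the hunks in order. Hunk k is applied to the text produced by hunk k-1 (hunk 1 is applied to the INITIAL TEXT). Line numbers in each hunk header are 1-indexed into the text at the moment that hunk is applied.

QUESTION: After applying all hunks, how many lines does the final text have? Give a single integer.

Hunk 1: at line 3 remove [ufwr] add [aabp,diq,wuql] -> 9 lines: zvsh wycxa yekz aabp diq wuql jku yfo mxix
Hunk 2: at line 3 remove [diq,wuql] add [ldhyd,jslf] -> 9 lines: zvsh wycxa yekz aabp ldhyd jslf jku yfo mxix
Hunk 3: at line 2 remove [aabp] add [uddt] -> 9 lines: zvsh wycxa yekz uddt ldhyd jslf jku yfo mxix
Hunk 4: at line 3 remove [ldhyd,jslf,jku] add [aavyw,cif] -> 8 lines: zvsh wycxa yekz uddt aavyw cif yfo mxix
Final line count: 8

Answer: 8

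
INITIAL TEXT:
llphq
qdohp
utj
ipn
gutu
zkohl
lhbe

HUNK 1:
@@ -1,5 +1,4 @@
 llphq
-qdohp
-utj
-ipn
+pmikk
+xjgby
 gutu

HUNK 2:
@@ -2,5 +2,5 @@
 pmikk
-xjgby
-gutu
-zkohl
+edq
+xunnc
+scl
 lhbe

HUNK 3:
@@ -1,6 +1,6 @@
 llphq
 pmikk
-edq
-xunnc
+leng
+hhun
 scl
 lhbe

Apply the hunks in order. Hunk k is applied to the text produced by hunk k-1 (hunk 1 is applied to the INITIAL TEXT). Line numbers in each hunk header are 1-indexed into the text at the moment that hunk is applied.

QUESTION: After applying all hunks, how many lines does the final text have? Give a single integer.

Answer: 6

Derivation:
Hunk 1: at line 1 remove [qdohp,utj,ipn] add [pmikk,xjgby] -> 6 lines: llphq pmikk xjgby gutu zkohl lhbe
Hunk 2: at line 2 remove [xjgby,gutu,zkohl] add [edq,xunnc,scl] -> 6 lines: llphq pmikk edq xunnc scl lhbe
Hunk 3: at line 1 remove [edq,xunnc] add [leng,hhun] -> 6 lines: llphq pmikk leng hhun scl lhbe
Final line count: 6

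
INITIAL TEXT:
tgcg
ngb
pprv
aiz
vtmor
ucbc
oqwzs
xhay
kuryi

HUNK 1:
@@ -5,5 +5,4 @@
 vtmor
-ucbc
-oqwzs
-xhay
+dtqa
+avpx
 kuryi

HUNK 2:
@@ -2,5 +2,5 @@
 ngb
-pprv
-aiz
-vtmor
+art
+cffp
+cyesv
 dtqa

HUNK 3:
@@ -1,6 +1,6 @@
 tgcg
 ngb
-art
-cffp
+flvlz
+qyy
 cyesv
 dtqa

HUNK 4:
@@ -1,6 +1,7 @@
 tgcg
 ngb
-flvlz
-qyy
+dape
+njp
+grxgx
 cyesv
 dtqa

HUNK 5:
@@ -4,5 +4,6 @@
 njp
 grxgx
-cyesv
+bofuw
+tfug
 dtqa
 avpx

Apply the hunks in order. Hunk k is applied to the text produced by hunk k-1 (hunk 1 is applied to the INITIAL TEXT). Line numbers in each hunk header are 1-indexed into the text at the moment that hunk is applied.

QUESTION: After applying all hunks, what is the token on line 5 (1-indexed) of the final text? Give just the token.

Hunk 1: at line 5 remove [ucbc,oqwzs,xhay] add [dtqa,avpx] -> 8 lines: tgcg ngb pprv aiz vtmor dtqa avpx kuryi
Hunk 2: at line 2 remove [pprv,aiz,vtmor] add [art,cffp,cyesv] -> 8 lines: tgcg ngb art cffp cyesv dtqa avpx kuryi
Hunk 3: at line 1 remove [art,cffp] add [flvlz,qyy] -> 8 lines: tgcg ngb flvlz qyy cyesv dtqa avpx kuryi
Hunk 4: at line 1 remove [flvlz,qyy] add [dape,njp,grxgx] -> 9 lines: tgcg ngb dape njp grxgx cyesv dtqa avpx kuryi
Hunk 5: at line 4 remove [cyesv] add [bofuw,tfug] -> 10 lines: tgcg ngb dape njp grxgx bofuw tfug dtqa avpx kuryi
Final line 5: grxgx

Answer: grxgx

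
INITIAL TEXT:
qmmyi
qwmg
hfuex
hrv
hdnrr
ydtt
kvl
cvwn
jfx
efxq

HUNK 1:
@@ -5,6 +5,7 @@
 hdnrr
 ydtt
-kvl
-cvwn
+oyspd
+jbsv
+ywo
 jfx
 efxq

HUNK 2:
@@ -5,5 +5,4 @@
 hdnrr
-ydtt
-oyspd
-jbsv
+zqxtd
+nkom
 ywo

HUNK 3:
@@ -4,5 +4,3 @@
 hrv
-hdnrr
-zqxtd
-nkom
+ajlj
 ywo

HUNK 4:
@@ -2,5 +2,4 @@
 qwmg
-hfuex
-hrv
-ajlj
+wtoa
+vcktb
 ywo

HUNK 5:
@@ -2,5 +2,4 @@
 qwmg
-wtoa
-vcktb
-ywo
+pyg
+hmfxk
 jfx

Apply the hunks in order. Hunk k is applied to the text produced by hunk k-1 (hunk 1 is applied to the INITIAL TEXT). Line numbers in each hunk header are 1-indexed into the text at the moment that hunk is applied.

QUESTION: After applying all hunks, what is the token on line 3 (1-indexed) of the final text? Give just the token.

Hunk 1: at line 5 remove [kvl,cvwn] add [oyspd,jbsv,ywo] -> 11 lines: qmmyi qwmg hfuex hrv hdnrr ydtt oyspd jbsv ywo jfx efxq
Hunk 2: at line 5 remove [ydtt,oyspd,jbsv] add [zqxtd,nkom] -> 10 lines: qmmyi qwmg hfuex hrv hdnrr zqxtd nkom ywo jfx efxq
Hunk 3: at line 4 remove [hdnrr,zqxtd,nkom] add [ajlj] -> 8 lines: qmmyi qwmg hfuex hrv ajlj ywo jfx efxq
Hunk 4: at line 2 remove [hfuex,hrv,ajlj] add [wtoa,vcktb] -> 7 lines: qmmyi qwmg wtoa vcktb ywo jfx efxq
Hunk 5: at line 2 remove [wtoa,vcktb,ywo] add [pyg,hmfxk] -> 6 lines: qmmyi qwmg pyg hmfxk jfx efxq
Final line 3: pyg

Answer: pyg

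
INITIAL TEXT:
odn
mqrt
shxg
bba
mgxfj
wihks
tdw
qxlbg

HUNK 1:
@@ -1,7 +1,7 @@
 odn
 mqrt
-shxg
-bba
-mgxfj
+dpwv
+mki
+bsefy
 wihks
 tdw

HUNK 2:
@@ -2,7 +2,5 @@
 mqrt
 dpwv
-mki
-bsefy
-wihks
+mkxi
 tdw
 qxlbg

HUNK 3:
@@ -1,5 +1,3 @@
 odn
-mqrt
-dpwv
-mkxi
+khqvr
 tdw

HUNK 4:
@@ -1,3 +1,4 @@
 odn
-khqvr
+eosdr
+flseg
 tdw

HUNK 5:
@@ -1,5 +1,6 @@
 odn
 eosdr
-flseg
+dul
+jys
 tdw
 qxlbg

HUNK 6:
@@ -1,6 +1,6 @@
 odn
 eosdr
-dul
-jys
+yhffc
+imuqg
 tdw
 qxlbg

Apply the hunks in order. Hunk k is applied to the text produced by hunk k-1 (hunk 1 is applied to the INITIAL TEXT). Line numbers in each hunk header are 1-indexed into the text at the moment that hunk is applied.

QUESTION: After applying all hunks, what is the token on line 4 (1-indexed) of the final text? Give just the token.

Hunk 1: at line 1 remove [shxg,bba,mgxfj] add [dpwv,mki,bsefy] -> 8 lines: odn mqrt dpwv mki bsefy wihks tdw qxlbg
Hunk 2: at line 2 remove [mki,bsefy,wihks] add [mkxi] -> 6 lines: odn mqrt dpwv mkxi tdw qxlbg
Hunk 3: at line 1 remove [mqrt,dpwv,mkxi] add [khqvr] -> 4 lines: odn khqvr tdw qxlbg
Hunk 4: at line 1 remove [khqvr] add [eosdr,flseg] -> 5 lines: odn eosdr flseg tdw qxlbg
Hunk 5: at line 1 remove [flseg] add [dul,jys] -> 6 lines: odn eosdr dul jys tdw qxlbg
Hunk 6: at line 1 remove [dul,jys] add [yhffc,imuqg] -> 6 lines: odn eosdr yhffc imuqg tdw qxlbg
Final line 4: imuqg

Answer: imuqg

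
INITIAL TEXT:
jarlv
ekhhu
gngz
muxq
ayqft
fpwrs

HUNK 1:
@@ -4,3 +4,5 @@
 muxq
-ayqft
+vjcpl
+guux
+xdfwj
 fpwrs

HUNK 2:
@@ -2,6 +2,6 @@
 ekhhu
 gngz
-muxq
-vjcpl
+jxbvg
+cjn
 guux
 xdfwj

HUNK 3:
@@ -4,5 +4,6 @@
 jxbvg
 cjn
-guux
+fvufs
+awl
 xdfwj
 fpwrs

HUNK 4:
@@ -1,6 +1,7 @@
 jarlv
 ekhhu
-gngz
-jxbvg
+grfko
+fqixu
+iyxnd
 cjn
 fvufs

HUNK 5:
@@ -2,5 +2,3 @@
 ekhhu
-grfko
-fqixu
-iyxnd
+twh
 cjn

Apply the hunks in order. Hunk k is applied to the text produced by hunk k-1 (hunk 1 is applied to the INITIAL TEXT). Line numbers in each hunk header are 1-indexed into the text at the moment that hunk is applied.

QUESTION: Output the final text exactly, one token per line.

Hunk 1: at line 4 remove [ayqft] add [vjcpl,guux,xdfwj] -> 8 lines: jarlv ekhhu gngz muxq vjcpl guux xdfwj fpwrs
Hunk 2: at line 2 remove [muxq,vjcpl] add [jxbvg,cjn] -> 8 lines: jarlv ekhhu gngz jxbvg cjn guux xdfwj fpwrs
Hunk 3: at line 4 remove [guux] add [fvufs,awl] -> 9 lines: jarlv ekhhu gngz jxbvg cjn fvufs awl xdfwj fpwrs
Hunk 4: at line 1 remove [gngz,jxbvg] add [grfko,fqixu,iyxnd] -> 10 lines: jarlv ekhhu grfko fqixu iyxnd cjn fvufs awl xdfwj fpwrs
Hunk 5: at line 2 remove [grfko,fqixu,iyxnd] add [twh] -> 8 lines: jarlv ekhhu twh cjn fvufs awl xdfwj fpwrs

Answer: jarlv
ekhhu
twh
cjn
fvufs
awl
xdfwj
fpwrs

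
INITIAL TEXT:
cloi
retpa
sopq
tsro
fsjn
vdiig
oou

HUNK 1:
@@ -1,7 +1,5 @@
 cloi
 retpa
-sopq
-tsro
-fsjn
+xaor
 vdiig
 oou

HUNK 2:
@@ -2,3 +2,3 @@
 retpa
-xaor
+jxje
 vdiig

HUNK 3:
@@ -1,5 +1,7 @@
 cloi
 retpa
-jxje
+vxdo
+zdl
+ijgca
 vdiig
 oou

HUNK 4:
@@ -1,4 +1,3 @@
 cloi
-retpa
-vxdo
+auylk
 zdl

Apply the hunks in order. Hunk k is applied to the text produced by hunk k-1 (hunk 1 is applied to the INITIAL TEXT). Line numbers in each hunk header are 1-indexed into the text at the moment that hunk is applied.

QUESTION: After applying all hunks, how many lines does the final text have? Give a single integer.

Hunk 1: at line 1 remove [sopq,tsro,fsjn] add [xaor] -> 5 lines: cloi retpa xaor vdiig oou
Hunk 2: at line 2 remove [xaor] add [jxje] -> 5 lines: cloi retpa jxje vdiig oou
Hunk 3: at line 1 remove [jxje] add [vxdo,zdl,ijgca] -> 7 lines: cloi retpa vxdo zdl ijgca vdiig oou
Hunk 4: at line 1 remove [retpa,vxdo] add [auylk] -> 6 lines: cloi auylk zdl ijgca vdiig oou
Final line count: 6

Answer: 6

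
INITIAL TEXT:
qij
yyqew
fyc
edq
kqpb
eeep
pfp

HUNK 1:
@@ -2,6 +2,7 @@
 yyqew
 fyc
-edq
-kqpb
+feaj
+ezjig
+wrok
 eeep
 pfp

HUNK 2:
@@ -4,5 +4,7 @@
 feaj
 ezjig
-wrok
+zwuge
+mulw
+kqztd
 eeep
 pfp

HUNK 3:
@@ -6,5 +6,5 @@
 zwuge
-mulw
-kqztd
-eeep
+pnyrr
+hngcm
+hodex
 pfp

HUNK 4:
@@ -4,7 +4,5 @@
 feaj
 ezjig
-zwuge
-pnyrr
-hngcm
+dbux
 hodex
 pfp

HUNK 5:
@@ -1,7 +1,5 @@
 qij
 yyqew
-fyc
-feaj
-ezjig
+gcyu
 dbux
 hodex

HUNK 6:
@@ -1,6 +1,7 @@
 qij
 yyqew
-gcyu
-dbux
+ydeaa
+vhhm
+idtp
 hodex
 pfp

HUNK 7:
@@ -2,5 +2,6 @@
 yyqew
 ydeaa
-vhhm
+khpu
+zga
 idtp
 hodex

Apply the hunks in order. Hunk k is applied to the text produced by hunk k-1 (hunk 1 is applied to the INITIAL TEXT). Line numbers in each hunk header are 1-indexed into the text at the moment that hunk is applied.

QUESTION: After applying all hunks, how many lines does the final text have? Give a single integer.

Hunk 1: at line 2 remove [edq,kqpb] add [feaj,ezjig,wrok] -> 8 lines: qij yyqew fyc feaj ezjig wrok eeep pfp
Hunk 2: at line 4 remove [wrok] add [zwuge,mulw,kqztd] -> 10 lines: qij yyqew fyc feaj ezjig zwuge mulw kqztd eeep pfp
Hunk 3: at line 6 remove [mulw,kqztd,eeep] add [pnyrr,hngcm,hodex] -> 10 lines: qij yyqew fyc feaj ezjig zwuge pnyrr hngcm hodex pfp
Hunk 4: at line 4 remove [zwuge,pnyrr,hngcm] add [dbux] -> 8 lines: qij yyqew fyc feaj ezjig dbux hodex pfp
Hunk 5: at line 1 remove [fyc,feaj,ezjig] add [gcyu] -> 6 lines: qij yyqew gcyu dbux hodex pfp
Hunk 6: at line 1 remove [gcyu,dbux] add [ydeaa,vhhm,idtp] -> 7 lines: qij yyqew ydeaa vhhm idtp hodex pfp
Hunk 7: at line 2 remove [vhhm] add [khpu,zga] -> 8 lines: qij yyqew ydeaa khpu zga idtp hodex pfp
Final line count: 8

Answer: 8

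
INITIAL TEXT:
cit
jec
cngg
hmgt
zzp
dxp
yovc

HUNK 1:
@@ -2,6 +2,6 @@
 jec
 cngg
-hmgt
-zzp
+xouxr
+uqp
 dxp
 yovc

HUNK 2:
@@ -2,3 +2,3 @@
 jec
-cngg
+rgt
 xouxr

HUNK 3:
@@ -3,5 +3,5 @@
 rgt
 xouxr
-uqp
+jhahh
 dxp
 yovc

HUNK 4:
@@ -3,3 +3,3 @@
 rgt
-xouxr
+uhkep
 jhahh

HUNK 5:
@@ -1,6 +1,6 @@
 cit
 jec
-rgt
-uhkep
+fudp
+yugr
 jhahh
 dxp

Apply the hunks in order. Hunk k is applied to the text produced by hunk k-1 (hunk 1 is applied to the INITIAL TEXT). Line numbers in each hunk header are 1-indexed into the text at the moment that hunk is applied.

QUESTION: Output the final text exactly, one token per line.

Hunk 1: at line 2 remove [hmgt,zzp] add [xouxr,uqp] -> 7 lines: cit jec cngg xouxr uqp dxp yovc
Hunk 2: at line 2 remove [cngg] add [rgt] -> 7 lines: cit jec rgt xouxr uqp dxp yovc
Hunk 3: at line 3 remove [uqp] add [jhahh] -> 7 lines: cit jec rgt xouxr jhahh dxp yovc
Hunk 4: at line 3 remove [xouxr] add [uhkep] -> 7 lines: cit jec rgt uhkep jhahh dxp yovc
Hunk 5: at line 1 remove [rgt,uhkep] add [fudp,yugr] -> 7 lines: cit jec fudp yugr jhahh dxp yovc

Answer: cit
jec
fudp
yugr
jhahh
dxp
yovc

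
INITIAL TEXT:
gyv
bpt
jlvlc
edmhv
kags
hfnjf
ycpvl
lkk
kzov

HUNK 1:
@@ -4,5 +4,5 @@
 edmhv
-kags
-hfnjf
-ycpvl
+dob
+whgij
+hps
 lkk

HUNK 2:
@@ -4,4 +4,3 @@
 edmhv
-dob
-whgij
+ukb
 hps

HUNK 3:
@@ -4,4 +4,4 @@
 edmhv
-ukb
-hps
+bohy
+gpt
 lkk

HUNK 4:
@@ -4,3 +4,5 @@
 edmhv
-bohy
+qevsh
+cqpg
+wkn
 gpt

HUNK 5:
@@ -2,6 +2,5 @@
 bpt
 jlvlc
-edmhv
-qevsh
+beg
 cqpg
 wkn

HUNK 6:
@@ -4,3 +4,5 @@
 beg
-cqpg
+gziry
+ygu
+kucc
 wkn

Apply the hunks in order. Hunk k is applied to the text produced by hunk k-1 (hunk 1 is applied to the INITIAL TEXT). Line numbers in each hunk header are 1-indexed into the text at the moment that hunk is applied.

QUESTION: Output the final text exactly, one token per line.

Hunk 1: at line 4 remove [kags,hfnjf,ycpvl] add [dob,whgij,hps] -> 9 lines: gyv bpt jlvlc edmhv dob whgij hps lkk kzov
Hunk 2: at line 4 remove [dob,whgij] add [ukb] -> 8 lines: gyv bpt jlvlc edmhv ukb hps lkk kzov
Hunk 3: at line 4 remove [ukb,hps] add [bohy,gpt] -> 8 lines: gyv bpt jlvlc edmhv bohy gpt lkk kzov
Hunk 4: at line 4 remove [bohy] add [qevsh,cqpg,wkn] -> 10 lines: gyv bpt jlvlc edmhv qevsh cqpg wkn gpt lkk kzov
Hunk 5: at line 2 remove [edmhv,qevsh] add [beg] -> 9 lines: gyv bpt jlvlc beg cqpg wkn gpt lkk kzov
Hunk 6: at line 4 remove [cqpg] add [gziry,ygu,kucc] -> 11 lines: gyv bpt jlvlc beg gziry ygu kucc wkn gpt lkk kzov

Answer: gyv
bpt
jlvlc
beg
gziry
ygu
kucc
wkn
gpt
lkk
kzov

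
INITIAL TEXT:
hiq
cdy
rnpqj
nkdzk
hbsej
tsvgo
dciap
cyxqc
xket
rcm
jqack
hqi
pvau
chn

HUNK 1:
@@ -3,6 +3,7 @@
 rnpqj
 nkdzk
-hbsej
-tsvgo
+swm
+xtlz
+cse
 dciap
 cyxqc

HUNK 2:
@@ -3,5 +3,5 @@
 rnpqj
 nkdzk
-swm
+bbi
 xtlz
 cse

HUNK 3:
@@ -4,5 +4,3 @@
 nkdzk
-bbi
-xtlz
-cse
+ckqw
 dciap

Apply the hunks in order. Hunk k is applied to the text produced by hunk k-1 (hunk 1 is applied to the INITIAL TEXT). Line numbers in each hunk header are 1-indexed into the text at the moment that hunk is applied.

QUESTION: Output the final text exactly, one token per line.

Hunk 1: at line 3 remove [hbsej,tsvgo] add [swm,xtlz,cse] -> 15 lines: hiq cdy rnpqj nkdzk swm xtlz cse dciap cyxqc xket rcm jqack hqi pvau chn
Hunk 2: at line 3 remove [swm] add [bbi] -> 15 lines: hiq cdy rnpqj nkdzk bbi xtlz cse dciap cyxqc xket rcm jqack hqi pvau chn
Hunk 3: at line 4 remove [bbi,xtlz,cse] add [ckqw] -> 13 lines: hiq cdy rnpqj nkdzk ckqw dciap cyxqc xket rcm jqack hqi pvau chn

Answer: hiq
cdy
rnpqj
nkdzk
ckqw
dciap
cyxqc
xket
rcm
jqack
hqi
pvau
chn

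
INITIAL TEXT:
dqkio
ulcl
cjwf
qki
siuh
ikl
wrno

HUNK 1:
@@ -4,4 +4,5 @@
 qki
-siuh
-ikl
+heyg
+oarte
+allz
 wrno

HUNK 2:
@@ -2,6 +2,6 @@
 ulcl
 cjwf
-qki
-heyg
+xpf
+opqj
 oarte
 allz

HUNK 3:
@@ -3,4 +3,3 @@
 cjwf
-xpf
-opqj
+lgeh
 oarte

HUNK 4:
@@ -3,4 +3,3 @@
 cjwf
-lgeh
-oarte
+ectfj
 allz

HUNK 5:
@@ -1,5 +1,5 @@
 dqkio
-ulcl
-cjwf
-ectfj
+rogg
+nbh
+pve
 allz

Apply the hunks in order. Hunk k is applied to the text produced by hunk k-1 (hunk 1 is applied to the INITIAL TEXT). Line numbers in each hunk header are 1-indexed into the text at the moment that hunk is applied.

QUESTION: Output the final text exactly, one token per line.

Hunk 1: at line 4 remove [siuh,ikl] add [heyg,oarte,allz] -> 8 lines: dqkio ulcl cjwf qki heyg oarte allz wrno
Hunk 2: at line 2 remove [qki,heyg] add [xpf,opqj] -> 8 lines: dqkio ulcl cjwf xpf opqj oarte allz wrno
Hunk 3: at line 3 remove [xpf,opqj] add [lgeh] -> 7 lines: dqkio ulcl cjwf lgeh oarte allz wrno
Hunk 4: at line 3 remove [lgeh,oarte] add [ectfj] -> 6 lines: dqkio ulcl cjwf ectfj allz wrno
Hunk 5: at line 1 remove [ulcl,cjwf,ectfj] add [rogg,nbh,pve] -> 6 lines: dqkio rogg nbh pve allz wrno

Answer: dqkio
rogg
nbh
pve
allz
wrno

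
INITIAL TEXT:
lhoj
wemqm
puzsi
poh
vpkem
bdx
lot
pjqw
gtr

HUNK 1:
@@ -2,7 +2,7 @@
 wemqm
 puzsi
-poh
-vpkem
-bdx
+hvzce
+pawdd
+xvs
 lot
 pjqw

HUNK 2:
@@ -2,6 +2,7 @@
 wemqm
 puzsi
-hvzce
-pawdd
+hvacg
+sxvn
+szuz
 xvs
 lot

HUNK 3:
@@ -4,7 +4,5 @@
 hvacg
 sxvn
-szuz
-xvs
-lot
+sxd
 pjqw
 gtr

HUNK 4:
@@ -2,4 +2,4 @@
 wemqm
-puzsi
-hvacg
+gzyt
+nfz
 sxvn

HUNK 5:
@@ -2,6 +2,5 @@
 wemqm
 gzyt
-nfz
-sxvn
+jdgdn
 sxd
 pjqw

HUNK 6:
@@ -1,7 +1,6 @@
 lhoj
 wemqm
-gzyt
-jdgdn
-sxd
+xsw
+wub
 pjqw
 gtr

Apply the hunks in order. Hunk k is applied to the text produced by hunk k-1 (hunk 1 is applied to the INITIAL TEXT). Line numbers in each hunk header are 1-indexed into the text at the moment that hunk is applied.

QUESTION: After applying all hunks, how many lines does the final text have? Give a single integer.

Hunk 1: at line 2 remove [poh,vpkem,bdx] add [hvzce,pawdd,xvs] -> 9 lines: lhoj wemqm puzsi hvzce pawdd xvs lot pjqw gtr
Hunk 2: at line 2 remove [hvzce,pawdd] add [hvacg,sxvn,szuz] -> 10 lines: lhoj wemqm puzsi hvacg sxvn szuz xvs lot pjqw gtr
Hunk 3: at line 4 remove [szuz,xvs,lot] add [sxd] -> 8 lines: lhoj wemqm puzsi hvacg sxvn sxd pjqw gtr
Hunk 4: at line 2 remove [puzsi,hvacg] add [gzyt,nfz] -> 8 lines: lhoj wemqm gzyt nfz sxvn sxd pjqw gtr
Hunk 5: at line 2 remove [nfz,sxvn] add [jdgdn] -> 7 lines: lhoj wemqm gzyt jdgdn sxd pjqw gtr
Hunk 6: at line 1 remove [gzyt,jdgdn,sxd] add [xsw,wub] -> 6 lines: lhoj wemqm xsw wub pjqw gtr
Final line count: 6

Answer: 6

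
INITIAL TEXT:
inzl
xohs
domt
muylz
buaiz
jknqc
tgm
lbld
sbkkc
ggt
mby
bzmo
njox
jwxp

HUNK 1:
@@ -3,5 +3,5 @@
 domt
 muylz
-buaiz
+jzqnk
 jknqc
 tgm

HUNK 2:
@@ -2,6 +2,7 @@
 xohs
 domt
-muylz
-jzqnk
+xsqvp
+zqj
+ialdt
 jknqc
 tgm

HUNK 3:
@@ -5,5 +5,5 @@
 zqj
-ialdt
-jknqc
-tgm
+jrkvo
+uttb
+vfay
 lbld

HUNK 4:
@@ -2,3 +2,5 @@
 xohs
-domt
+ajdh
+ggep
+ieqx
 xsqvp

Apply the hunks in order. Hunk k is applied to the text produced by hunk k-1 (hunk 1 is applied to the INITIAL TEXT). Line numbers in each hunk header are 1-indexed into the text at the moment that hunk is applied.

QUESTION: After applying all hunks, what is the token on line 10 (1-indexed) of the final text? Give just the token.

Hunk 1: at line 3 remove [buaiz] add [jzqnk] -> 14 lines: inzl xohs domt muylz jzqnk jknqc tgm lbld sbkkc ggt mby bzmo njox jwxp
Hunk 2: at line 2 remove [muylz,jzqnk] add [xsqvp,zqj,ialdt] -> 15 lines: inzl xohs domt xsqvp zqj ialdt jknqc tgm lbld sbkkc ggt mby bzmo njox jwxp
Hunk 3: at line 5 remove [ialdt,jknqc,tgm] add [jrkvo,uttb,vfay] -> 15 lines: inzl xohs domt xsqvp zqj jrkvo uttb vfay lbld sbkkc ggt mby bzmo njox jwxp
Hunk 4: at line 2 remove [domt] add [ajdh,ggep,ieqx] -> 17 lines: inzl xohs ajdh ggep ieqx xsqvp zqj jrkvo uttb vfay lbld sbkkc ggt mby bzmo njox jwxp
Final line 10: vfay

Answer: vfay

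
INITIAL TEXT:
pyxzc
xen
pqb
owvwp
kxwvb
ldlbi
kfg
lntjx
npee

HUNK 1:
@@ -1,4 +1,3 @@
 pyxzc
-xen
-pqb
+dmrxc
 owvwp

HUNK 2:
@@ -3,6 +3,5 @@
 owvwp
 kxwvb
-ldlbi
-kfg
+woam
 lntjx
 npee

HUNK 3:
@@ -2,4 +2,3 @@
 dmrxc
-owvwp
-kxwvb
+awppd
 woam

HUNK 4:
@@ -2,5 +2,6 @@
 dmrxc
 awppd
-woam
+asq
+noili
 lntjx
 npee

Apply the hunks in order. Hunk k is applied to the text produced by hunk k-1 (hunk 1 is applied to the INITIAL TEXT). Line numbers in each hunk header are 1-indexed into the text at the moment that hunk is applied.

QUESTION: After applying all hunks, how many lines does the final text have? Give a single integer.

Answer: 7

Derivation:
Hunk 1: at line 1 remove [xen,pqb] add [dmrxc] -> 8 lines: pyxzc dmrxc owvwp kxwvb ldlbi kfg lntjx npee
Hunk 2: at line 3 remove [ldlbi,kfg] add [woam] -> 7 lines: pyxzc dmrxc owvwp kxwvb woam lntjx npee
Hunk 3: at line 2 remove [owvwp,kxwvb] add [awppd] -> 6 lines: pyxzc dmrxc awppd woam lntjx npee
Hunk 4: at line 2 remove [woam] add [asq,noili] -> 7 lines: pyxzc dmrxc awppd asq noili lntjx npee
Final line count: 7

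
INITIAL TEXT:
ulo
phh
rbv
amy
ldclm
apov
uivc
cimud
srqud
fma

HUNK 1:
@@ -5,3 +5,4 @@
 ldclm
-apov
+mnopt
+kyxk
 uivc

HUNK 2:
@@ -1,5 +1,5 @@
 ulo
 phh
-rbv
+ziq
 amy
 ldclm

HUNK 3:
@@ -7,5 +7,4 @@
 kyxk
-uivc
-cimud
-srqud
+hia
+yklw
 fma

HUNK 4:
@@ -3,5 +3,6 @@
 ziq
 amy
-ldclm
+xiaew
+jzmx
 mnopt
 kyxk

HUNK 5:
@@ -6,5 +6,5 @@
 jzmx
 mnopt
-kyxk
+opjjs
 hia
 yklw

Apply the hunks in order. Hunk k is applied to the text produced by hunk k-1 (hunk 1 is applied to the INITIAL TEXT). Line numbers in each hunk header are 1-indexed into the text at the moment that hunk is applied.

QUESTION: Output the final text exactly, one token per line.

Answer: ulo
phh
ziq
amy
xiaew
jzmx
mnopt
opjjs
hia
yklw
fma

Derivation:
Hunk 1: at line 5 remove [apov] add [mnopt,kyxk] -> 11 lines: ulo phh rbv amy ldclm mnopt kyxk uivc cimud srqud fma
Hunk 2: at line 1 remove [rbv] add [ziq] -> 11 lines: ulo phh ziq amy ldclm mnopt kyxk uivc cimud srqud fma
Hunk 3: at line 7 remove [uivc,cimud,srqud] add [hia,yklw] -> 10 lines: ulo phh ziq amy ldclm mnopt kyxk hia yklw fma
Hunk 4: at line 3 remove [ldclm] add [xiaew,jzmx] -> 11 lines: ulo phh ziq amy xiaew jzmx mnopt kyxk hia yklw fma
Hunk 5: at line 6 remove [kyxk] add [opjjs] -> 11 lines: ulo phh ziq amy xiaew jzmx mnopt opjjs hia yklw fma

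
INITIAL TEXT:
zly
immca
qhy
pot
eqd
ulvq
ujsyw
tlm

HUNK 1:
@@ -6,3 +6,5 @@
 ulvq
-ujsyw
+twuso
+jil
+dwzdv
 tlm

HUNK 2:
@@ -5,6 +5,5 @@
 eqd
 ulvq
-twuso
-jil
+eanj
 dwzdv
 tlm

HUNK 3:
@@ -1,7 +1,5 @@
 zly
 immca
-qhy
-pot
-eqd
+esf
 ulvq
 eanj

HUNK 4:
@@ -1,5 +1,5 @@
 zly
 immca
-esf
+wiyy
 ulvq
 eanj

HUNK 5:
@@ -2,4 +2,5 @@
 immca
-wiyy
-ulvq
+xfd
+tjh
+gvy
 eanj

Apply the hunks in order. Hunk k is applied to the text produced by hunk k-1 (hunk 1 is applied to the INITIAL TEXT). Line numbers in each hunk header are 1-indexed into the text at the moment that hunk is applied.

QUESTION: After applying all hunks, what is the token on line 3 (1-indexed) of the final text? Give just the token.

Hunk 1: at line 6 remove [ujsyw] add [twuso,jil,dwzdv] -> 10 lines: zly immca qhy pot eqd ulvq twuso jil dwzdv tlm
Hunk 2: at line 5 remove [twuso,jil] add [eanj] -> 9 lines: zly immca qhy pot eqd ulvq eanj dwzdv tlm
Hunk 3: at line 1 remove [qhy,pot,eqd] add [esf] -> 7 lines: zly immca esf ulvq eanj dwzdv tlm
Hunk 4: at line 1 remove [esf] add [wiyy] -> 7 lines: zly immca wiyy ulvq eanj dwzdv tlm
Hunk 5: at line 2 remove [wiyy,ulvq] add [xfd,tjh,gvy] -> 8 lines: zly immca xfd tjh gvy eanj dwzdv tlm
Final line 3: xfd

Answer: xfd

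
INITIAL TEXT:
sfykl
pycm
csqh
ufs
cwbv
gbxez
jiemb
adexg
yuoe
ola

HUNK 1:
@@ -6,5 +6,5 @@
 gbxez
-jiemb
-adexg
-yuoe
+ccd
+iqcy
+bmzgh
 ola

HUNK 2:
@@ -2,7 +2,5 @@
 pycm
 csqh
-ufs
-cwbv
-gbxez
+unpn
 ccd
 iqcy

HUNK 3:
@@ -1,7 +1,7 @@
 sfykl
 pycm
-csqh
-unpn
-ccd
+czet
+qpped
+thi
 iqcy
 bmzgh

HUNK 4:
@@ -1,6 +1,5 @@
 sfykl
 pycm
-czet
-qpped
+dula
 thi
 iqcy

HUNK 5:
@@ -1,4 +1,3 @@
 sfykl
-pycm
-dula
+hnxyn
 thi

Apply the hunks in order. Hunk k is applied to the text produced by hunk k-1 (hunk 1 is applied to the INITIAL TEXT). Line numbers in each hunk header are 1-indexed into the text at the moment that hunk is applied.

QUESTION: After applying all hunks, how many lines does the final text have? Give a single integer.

Hunk 1: at line 6 remove [jiemb,adexg,yuoe] add [ccd,iqcy,bmzgh] -> 10 lines: sfykl pycm csqh ufs cwbv gbxez ccd iqcy bmzgh ola
Hunk 2: at line 2 remove [ufs,cwbv,gbxez] add [unpn] -> 8 lines: sfykl pycm csqh unpn ccd iqcy bmzgh ola
Hunk 3: at line 1 remove [csqh,unpn,ccd] add [czet,qpped,thi] -> 8 lines: sfykl pycm czet qpped thi iqcy bmzgh ola
Hunk 4: at line 1 remove [czet,qpped] add [dula] -> 7 lines: sfykl pycm dula thi iqcy bmzgh ola
Hunk 5: at line 1 remove [pycm,dula] add [hnxyn] -> 6 lines: sfykl hnxyn thi iqcy bmzgh ola
Final line count: 6

Answer: 6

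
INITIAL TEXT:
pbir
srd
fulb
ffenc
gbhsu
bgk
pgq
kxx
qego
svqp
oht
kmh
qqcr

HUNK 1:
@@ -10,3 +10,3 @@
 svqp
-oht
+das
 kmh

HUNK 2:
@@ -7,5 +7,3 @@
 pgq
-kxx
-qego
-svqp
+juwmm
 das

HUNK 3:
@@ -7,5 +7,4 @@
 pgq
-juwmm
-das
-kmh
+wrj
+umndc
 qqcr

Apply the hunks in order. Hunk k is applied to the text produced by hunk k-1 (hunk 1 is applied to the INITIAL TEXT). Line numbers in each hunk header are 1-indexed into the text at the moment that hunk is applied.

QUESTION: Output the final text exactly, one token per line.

Answer: pbir
srd
fulb
ffenc
gbhsu
bgk
pgq
wrj
umndc
qqcr

Derivation:
Hunk 1: at line 10 remove [oht] add [das] -> 13 lines: pbir srd fulb ffenc gbhsu bgk pgq kxx qego svqp das kmh qqcr
Hunk 2: at line 7 remove [kxx,qego,svqp] add [juwmm] -> 11 lines: pbir srd fulb ffenc gbhsu bgk pgq juwmm das kmh qqcr
Hunk 3: at line 7 remove [juwmm,das,kmh] add [wrj,umndc] -> 10 lines: pbir srd fulb ffenc gbhsu bgk pgq wrj umndc qqcr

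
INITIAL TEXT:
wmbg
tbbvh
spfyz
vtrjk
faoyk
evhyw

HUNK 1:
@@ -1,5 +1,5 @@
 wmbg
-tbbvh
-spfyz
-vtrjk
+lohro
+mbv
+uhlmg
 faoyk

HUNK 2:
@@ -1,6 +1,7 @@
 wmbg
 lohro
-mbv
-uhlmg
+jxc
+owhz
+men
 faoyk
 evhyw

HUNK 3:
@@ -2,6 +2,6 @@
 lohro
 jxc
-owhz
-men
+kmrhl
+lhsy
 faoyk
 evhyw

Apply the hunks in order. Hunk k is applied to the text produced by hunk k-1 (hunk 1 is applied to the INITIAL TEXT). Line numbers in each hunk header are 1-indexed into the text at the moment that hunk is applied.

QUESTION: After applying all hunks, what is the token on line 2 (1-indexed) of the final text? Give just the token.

Answer: lohro

Derivation:
Hunk 1: at line 1 remove [tbbvh,spfyz,vtrjk] add [lohro,mbv,uhlmg] -> 6 lines: wmbg lohro mbv uhlmg faoyk evhyw
Hunk 2: at line 1 remove [mbv,uhlmg] add [jxc,owhz,men] -> 7 lines: wmbg lohro jxc owhz men faoyk evhyw
Hunk 3: at line 2 remove [owhz,men] add [kmrhl,lhsy] -> 7 lines: wmbg lohro jxc kmrhl lhsy faoyk evhyw
Final line 2: lohro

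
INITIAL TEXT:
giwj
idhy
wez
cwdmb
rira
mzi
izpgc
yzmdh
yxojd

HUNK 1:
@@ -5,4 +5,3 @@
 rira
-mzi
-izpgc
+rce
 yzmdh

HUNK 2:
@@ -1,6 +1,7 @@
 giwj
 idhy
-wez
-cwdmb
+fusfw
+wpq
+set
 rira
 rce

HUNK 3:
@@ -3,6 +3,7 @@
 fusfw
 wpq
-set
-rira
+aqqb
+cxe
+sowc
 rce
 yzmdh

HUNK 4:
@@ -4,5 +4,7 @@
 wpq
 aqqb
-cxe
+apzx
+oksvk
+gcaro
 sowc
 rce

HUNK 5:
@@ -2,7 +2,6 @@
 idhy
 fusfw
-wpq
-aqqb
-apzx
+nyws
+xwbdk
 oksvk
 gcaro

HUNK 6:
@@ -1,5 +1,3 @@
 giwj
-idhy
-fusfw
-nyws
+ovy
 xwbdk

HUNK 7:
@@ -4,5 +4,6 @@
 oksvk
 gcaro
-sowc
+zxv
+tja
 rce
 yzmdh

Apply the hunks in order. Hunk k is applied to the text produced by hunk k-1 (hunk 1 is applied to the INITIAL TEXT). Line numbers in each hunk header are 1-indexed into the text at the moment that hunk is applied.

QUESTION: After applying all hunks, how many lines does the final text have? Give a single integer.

Hunk 1: at line 5 remove [mzi,izpgc] add [rce] -> 8 lines: giwj idhy wez cwdmb rira rce yzmdh yxojd
Hunk 2: at line 1 remove [wez,cwdmb] add [fusfw,wpq,set] -> 9 lines: giwj idhy fusfw wpq set rira rce yzmdh yxojd
Hunk 3: at line 3 remove [set,rira] add [aqqb,cxe,sowc] -> 10 lines: giwj idhy fusfw wpq aqqb cxe sowc rce yzmdh yxojd
Hunk 4: at line 4 remove [cxe] add [apzx,oksvk,gcaro] -> 12 lines: giwj idhy fusfw wpq aqqb apzx oksvk gcaro sowc rce yzmdh yxojd
Hunk 5: at line 2 remove [wpq,aqqb,apzx] add [nyws,xwbdk] -> 11 lines: giwj idhy fusfw nyws xwbdk oksvk gcaro sowc rce yzmdh yxojd
Hunk 6: at line 1 remove [idhy,fusfw,nyws] add [ovy] -> 9 lines: giwj ovy xwbdk oksvk gcaro sowc rce yzmdh yxojd
Hunk 7: at line 4 remove [sowc] add [zxv,tja] -> 10 lines: giwj ovy xwbdk oksvk gcaro zxv tja rce yzmdh yxojd
Final line count: 10

Answer: 10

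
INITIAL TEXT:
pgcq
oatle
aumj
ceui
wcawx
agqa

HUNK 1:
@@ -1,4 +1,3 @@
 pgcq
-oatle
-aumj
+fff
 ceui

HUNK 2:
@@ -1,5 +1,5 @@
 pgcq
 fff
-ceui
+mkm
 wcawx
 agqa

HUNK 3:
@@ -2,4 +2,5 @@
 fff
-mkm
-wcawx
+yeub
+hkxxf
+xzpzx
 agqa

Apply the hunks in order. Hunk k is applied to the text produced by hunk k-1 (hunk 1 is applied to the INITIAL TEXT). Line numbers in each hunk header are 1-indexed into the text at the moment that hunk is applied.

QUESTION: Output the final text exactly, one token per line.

Hunk 1: at line 1 remove [oatle,aumj] add [fff] -> 5 lines: pgcq fff ceui wcawx agqa
Hunk 2: at line 1 remove [ceui] add [mkm] -> 5 lines: pgcq fff mkm wcawx agqa
Hunk 3: at line 2 remove [mkm,wcawx] add [yeub,hkxxf,xzpzx] -> 6 lines: pgcq fff yeub hkxxf xzpzx agqa

Answer: pgcq
fff
yeub
hkxxf
xzpzx
agqa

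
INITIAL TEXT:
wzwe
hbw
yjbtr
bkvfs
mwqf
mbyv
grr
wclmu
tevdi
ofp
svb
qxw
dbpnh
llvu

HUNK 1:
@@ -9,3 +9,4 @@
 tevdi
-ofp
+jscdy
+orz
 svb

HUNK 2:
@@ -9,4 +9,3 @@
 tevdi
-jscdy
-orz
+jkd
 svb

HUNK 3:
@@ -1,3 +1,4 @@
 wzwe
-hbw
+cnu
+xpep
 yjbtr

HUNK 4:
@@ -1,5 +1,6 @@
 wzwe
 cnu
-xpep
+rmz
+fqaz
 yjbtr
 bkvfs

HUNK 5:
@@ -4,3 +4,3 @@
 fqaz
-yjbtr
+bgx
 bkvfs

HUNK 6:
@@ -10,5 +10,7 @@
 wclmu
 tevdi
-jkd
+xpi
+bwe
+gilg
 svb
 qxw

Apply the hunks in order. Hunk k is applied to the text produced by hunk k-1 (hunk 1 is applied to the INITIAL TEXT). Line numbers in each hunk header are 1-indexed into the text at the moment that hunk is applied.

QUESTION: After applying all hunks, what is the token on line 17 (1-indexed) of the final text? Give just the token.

Answer: dbpnh

Derivation:
Hunk 1: at line 9 remove [ofp] add [jscdy,orz] -> 15 lines: wzwe hbw yjbtr bkvfs mwqf mbyv grr wclmu tevdi jscdy orz svb qxw dbpnh llvu
Hunk 2: at line 9 remove [jscdy,orz] add [jkd] -> 14 lines: wzwe hbw yjbtr bkvfs mwqf mbyv grr wclmu tevdi jkd svb qxw dbpnh llvu
Hunk 3: at line 1 remove [hbw] add [cnu,xpep] -> 15 lines: wzwe cnu xpep yjbtr bkvfs mwqf mbyv grr wclmu tevdi jkd svb qxw dbpnh llvu
Hunk 4: at line 1 remove [xpep] add [rmz,fqaz] -> 16 lines: wzwe cnu rmz fqaz yjbtr bkvfs mwqf mbyv grr wclmu tevdi jkd svb qxw dbpnh llvu
Hunk 5: at line 4 remove [yjbtr] add [bgx] -> 16 lines: wzwe cnu rmz fqaz bgx bkvfs mwqf mbyv grr wclmu tevdi jkd svb qxw dbpnh llvu
Hunk 6: at line 10 remove [jkd] add [xpi,bwe,gilg] -> 18 lines: wzwe cnu rmz fqaz bgx bkvfs mwqf mbyv grr wclmu tevdi xpi bwe gilg svb qxw dbpnh llvu
Final line 17: dbpnh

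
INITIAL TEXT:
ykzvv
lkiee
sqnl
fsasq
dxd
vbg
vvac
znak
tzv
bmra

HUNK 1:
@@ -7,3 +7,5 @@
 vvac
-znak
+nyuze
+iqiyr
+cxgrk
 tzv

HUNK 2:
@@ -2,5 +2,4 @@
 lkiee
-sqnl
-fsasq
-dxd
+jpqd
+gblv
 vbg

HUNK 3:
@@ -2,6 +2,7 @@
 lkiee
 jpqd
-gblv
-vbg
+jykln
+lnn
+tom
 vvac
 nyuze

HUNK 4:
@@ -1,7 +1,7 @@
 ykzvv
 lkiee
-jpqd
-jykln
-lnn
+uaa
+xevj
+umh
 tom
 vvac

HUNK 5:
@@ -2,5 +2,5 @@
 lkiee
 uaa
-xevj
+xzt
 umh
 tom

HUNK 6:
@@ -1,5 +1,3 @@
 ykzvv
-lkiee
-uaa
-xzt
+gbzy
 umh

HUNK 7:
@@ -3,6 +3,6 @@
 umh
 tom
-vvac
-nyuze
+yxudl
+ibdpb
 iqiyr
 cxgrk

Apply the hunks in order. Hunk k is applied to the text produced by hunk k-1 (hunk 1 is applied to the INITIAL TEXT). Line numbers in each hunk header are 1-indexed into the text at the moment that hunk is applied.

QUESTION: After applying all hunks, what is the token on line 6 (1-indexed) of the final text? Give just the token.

Answer: ibdpb

Derivation:
Hunk 1: at line 7 remove [znak] add [nyuze,iqiyr,cxgrk] -> 12 lines: ykzvv lkiee sqnl fsasq dxd vbg vvac nyuze iqiyr cxgrk tzv bmra
Hunk 2: at line 2 remove [sqnl,fsasq,dxd] add [jpqd,gblv] -> 11 lines: ykzvv lkiee jpqd gblv vbg vvac nyuze iqiyr cxgrk tzv bmra
Hunk 3: at line 2 remove [gblv,vbg] add [jykln,lnn,tom] -> 12 lines: ykzvv lkiee jpqd jykln lnn tom vvac nyuze iqiyr cxgrk tzv bmra
Hunk 4: at line 1 remove [jpqd,jykln,lnn] add [uaa,xevj,umh] -> 12 lines: ykzvv lkiee uaa xevj umh tom vvac nyuze iqiyr cxgrk tzv bmra
Hunk 5: at line 2 remove [xevj] add [xzt] -> 12 lines: ykzvv lkiee uaa xzt umh tom vvac nyuze iqiyr cxgrk tzv bmra
Hunk 6: at line 1 remove [lkiee,uaa,xzt] add [gbzy] -> 10 lines: ykzvv gbzy umh tom vvac nyuze iqiyr cxgrk tzv bmra
Hunk 7: at line 3 remove [vvac,nyuze] add [yxudl,ibdpb] -> 10 lines: ykzvv gbzy umh tom yxudl ibdpb iqiyr cxgrk tzv bmra
Final line 6: ibdpb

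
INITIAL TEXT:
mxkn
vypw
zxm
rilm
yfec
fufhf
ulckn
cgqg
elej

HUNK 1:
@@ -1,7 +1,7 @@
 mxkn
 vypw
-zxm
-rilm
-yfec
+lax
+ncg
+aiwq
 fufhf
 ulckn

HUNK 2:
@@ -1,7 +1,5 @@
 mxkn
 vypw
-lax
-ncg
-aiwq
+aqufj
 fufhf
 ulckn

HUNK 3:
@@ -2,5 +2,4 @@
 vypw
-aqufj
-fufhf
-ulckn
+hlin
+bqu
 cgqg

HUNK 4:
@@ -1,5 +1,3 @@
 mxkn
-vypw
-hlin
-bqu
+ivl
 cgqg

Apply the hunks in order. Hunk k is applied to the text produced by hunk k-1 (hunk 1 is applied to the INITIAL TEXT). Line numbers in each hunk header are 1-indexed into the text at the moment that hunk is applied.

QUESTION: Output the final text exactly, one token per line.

Hunk 1: at line 1 remove [zxm,rilm,yfec] add [lax,ncg,aiwq] -> 9 lines: mxkn vypw lax ncg aiwq fufhf ulckn cgqg elej
Hunk 2: at line 1 remove [lax,ncg,aiwq] add [aqufj] -> 7 lines: mxkn vypw aqufj fufhf ulckn cgqg elej
Hunk 3: at line 2 remove [aqufj,fufhf,ulckn] add [hlin,bqu] -> 6 lines: mxkn vypw hlin bqu cgqg elej
Hunk 4: at line 1 remove [vypw,hlin,bqu] add [ivl] -> 4 lines: mxkn ivl cgqg elej

Answer: mxkn
ivl
cgqg
elej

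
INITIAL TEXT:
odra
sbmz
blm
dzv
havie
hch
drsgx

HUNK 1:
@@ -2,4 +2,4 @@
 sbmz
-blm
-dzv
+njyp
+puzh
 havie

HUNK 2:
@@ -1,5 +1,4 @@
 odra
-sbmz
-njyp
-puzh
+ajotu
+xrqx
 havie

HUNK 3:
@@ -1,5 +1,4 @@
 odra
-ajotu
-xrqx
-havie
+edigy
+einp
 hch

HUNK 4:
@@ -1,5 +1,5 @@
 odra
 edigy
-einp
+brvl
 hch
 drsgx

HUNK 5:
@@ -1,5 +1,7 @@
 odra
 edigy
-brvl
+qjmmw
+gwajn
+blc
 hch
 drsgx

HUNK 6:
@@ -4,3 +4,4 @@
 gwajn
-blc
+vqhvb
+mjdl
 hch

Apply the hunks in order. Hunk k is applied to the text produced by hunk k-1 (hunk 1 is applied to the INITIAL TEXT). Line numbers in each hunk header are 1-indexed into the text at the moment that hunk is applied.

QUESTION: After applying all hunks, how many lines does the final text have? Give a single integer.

Answer: 8

Derivation:
Hunk 1: at line 2 remove [blm,dzv] add [njyp,puzh] -> 7 lines: odra sbmz njyp puzh havie hch drsgx
Hunk 2: at line 1 remove [sbmz,njyp,puzh] add [ajotu,xrqx] -> 6 lines: odra ajotu xrqx havie hch drsgx
Hunk 3: at line 1 remove [ajotu,xrqx,havie] add [edigy,einp] -> 5 lines: odra edigy einp hch drsgx
Hunk 4: at line 1 remove [einp] add [brvl] -> 5 lines: odra edigy brvl hch drsgx
Hunk 5: at line 1 remove [brvl] add [qjmmw,gwajn,blc] -> 7 lines: odra edigy qjmmw gwajn blc hch drsgx
Hunk 6: at line 4 remove [blc] add [vqhvb,mjdl] -> 8 lines: odra edigy qjmmw gwajn vqhvb mjdl hch drsgx
Final line count: 8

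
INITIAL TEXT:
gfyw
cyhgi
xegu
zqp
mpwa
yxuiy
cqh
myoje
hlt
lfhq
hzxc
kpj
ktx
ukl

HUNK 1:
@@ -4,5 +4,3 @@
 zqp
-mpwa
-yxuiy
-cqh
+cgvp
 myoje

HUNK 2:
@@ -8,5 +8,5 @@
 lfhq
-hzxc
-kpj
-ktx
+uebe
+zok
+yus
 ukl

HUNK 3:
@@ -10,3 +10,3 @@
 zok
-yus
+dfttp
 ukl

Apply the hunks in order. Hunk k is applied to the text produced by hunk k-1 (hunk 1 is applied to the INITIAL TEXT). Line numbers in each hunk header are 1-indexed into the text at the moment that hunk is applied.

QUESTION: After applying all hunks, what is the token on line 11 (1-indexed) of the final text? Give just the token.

Answer: dfttp

Derivation:
Hunk 1: at line 4 remove [mpwa,yxuiy,cqh] add [cgvp] -> 12 lines: gfyw cyhgi xegu zqp cgvp myoje hlt lfhq hzxc kpj ktx ukl
Hunk 2: at line 8 remove [hzxc,kpj,ktx] add [uebe,zok,yus] -> 12 lines: gfyw cyhgi xegu zqp cgvp myoje hlt lfhq uebe zok yus ukl
Hunk 3: at line 10 remove [yus] add [dfttp] -> 12 lines: gfyw cyhgi xegu zqp cgvp myoje hlt lfhq uebe zok dfttp ukl
Final line 11: dfttp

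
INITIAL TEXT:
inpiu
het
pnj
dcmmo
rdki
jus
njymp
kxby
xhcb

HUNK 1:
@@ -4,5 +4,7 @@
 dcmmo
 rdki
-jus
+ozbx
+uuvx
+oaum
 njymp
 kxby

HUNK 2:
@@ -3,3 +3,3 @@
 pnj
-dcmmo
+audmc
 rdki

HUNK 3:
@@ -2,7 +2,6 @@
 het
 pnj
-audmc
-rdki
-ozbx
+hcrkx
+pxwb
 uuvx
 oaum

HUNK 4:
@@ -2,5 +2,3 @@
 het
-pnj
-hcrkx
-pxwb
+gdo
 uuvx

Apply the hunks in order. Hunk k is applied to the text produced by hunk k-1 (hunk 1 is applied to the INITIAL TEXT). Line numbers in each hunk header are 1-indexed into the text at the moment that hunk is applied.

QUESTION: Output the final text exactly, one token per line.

Hunk 1: at line 4 remove [jus] add [ozbx,uuvx,oaum] -> 11 lines: inpiu het pnj dcmmo rdki ozbx uuvx oaum njymp kxby xhcb
Hunk 2: at line 3 remove [dcmmo] add [audmc] -> 11 lines: inpiu het pnj audmc rdki ozbx uuvx oaum njymp kxby xhcb
Hunk 3: at line 2 remove [audmc,rdki,ozbx] add [hcrkx,pxwb] -> 10 lines: inpiu het pnj hcrkx pxwb uuvx oaum njymp kxby xhcb
Hunk 4: at line 2 remove [pnj,hcrkx,pxwb] add [gdo] -> 8 lines: inpiu het gdo uuvx oaum njymp kxby xhcb

Answer: inpiu
het
gdo
uuvx
oaum
njymp
kxby
xhcb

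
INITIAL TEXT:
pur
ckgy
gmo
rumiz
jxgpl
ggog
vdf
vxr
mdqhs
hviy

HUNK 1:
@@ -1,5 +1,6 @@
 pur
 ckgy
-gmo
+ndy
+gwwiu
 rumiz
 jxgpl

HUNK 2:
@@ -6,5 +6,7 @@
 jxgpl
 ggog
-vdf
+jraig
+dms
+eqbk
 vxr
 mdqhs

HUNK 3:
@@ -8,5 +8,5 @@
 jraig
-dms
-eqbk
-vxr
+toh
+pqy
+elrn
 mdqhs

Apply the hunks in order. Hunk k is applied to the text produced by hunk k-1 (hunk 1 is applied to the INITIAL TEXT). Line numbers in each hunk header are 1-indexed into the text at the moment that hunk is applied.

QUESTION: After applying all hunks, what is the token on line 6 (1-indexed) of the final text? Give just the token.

Answer: jxgpl

Derivation:
Hunk 1: at line 1 remove [gmo] add [ndy,gwwiu] -> 11 lines: pur ckgy ndy gwwiu rumiz jxgpl ggog vdf vxr mdqhs hviy
Hunk 2: at line 6 remove [vdf] add [jraig,dms,eqbk] -> 13 lines: pur ckgy ndy gwwiu rumiz jxgpl ggog jraig dms eqbk vxr mdqhs hviy
Hunk 3: at line 8 remove [dms,eqbk,vxr] add [toh,pqy,elrn] -> 13 lines: pur ckgy ndy gwwiu rumiz jxgpl ggog jraig toh pqy elrn mdqhs hviy
Final line 6: jxgpl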